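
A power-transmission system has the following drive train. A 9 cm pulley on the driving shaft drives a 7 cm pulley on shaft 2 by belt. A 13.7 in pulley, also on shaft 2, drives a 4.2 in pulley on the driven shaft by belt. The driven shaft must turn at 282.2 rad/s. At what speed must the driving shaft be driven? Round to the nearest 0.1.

Overall ratio R = 0.77778 × 0.30657 = 0.23844.
Required input speed = output speed × R = 282.2 × 0.23844 = 67.289 rad/s.

67.3 rad/s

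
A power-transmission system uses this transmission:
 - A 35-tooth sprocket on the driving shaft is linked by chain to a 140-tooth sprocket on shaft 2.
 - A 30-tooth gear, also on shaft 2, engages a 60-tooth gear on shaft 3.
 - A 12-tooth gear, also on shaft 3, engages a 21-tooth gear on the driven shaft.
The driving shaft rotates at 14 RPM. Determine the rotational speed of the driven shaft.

Chain: ratio = 140/35 = 4, so shaft 2 turns at 14 / 4 = 3.5 RPM.
Gear mesh: ratio = 60/30 = 2, so shaft 3 turns at 3.5 / 2 = 1.75 RPM.
Gear mesh: ratio = 21/12 = 1.75, so the driven shaft turns at 1.75 / 1.75 = 1 RPM.

1 RPM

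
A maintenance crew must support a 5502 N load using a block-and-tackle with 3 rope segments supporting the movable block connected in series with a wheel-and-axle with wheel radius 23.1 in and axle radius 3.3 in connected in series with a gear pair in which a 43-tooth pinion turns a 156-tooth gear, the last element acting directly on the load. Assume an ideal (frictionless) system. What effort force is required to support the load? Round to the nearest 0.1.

Block-and-tackle MA = number of supporting rope parts = 3.
Wheel-and-axle MA = R/r = 23.1/3.3 = 7.
Gear pair MA = 156/43 = 3.6279.
Combined ideal MA = 3 × 7 × 3.6279 = 76.186.
Effort = load / MA = 5502 / 76.186 = 72.218 N.

72.2 N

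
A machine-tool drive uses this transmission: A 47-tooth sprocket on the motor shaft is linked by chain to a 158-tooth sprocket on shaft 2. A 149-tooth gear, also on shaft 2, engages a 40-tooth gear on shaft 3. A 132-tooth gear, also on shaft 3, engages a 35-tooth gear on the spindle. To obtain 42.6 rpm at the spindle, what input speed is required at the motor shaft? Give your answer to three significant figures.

10.2 rpm

Overall ratio R = 3.3617 × 0.26846 × 0.26515 = 0.23929.
Required input speed = output speed × R = 42.6 × 0.23929 = 10.194 rpm.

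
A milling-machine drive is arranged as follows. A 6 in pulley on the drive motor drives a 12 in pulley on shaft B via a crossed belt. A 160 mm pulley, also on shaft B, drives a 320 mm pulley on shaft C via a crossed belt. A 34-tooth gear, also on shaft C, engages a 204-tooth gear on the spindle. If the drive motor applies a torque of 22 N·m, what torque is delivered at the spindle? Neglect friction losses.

belt 12/6 = 2 → τ = 22·2 = 44 N·m
belt 320/160 = 2 → τ = 44·2 = 88 N·m
gear mesh 204/34 = 6 → τ = 88·6 = 528 N·m

528 N·m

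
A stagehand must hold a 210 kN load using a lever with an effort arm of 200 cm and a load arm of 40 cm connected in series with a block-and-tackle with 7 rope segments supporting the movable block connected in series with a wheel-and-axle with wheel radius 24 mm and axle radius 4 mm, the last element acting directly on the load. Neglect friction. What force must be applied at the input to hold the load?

1 kN

Lever MA = effort arm / load arm = 200/40 = 5.
Block-and-tackle MA = number of supporting rope parts = 7.
Wheel-and-axle MA = R/r = 24/4 = 6.
Combined ideal MA = 5 × 7 × 6 = 210.
Effort = load / MA = 210 / 210 = 1 kN.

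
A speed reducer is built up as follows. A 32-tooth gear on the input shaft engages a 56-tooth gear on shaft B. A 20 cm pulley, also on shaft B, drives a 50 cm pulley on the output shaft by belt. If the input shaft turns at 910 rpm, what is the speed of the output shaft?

the input shaft → shaft B (gear mesh, 56/32): 910 ÷ 1.75 = 520 rpm
shaft B → the output shaft (belt, 50/20): 520 ÷ 2.5 = 208 rpm

208 rpm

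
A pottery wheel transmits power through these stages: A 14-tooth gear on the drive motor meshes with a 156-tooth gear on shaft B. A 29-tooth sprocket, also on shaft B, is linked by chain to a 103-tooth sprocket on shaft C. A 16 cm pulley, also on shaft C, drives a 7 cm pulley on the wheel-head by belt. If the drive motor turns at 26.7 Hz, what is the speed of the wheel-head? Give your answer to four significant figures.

Gear mesh: ratio = 156/14 = 11.143, so shaft B turns at 26.7 / 11.143 = 2.3962 Hz.
Chain: ratio = 103/29 = 3.5517, so shaft C turns at 2.3962 / 3.5517 = 0.67465 Hz.
Belt: ratio = 7/16 = 0.4375, so the wheel-head turns at 0.67465 / 0.4375 = 1.542 Hz.

1.542 Hz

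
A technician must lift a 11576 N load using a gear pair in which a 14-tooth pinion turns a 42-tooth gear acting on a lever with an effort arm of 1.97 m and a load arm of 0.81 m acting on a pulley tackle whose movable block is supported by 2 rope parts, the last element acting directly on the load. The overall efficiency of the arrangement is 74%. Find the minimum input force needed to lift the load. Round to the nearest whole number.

1072 N

Gear pair MA = 42/14 = 3.
Lever MA = effort arm / load arm = 1.97/0.81 = 2.4321.
Block-and-tackle MA = number of supporting rope parts = 2.
Combined ideal MA = 3 × 2.4321 × 2 = 14.593.
Actual MA = 14.593 × 0.74 = 10.799.
Effort = load / actual MA = 11576 / 10.799 = 1072 N.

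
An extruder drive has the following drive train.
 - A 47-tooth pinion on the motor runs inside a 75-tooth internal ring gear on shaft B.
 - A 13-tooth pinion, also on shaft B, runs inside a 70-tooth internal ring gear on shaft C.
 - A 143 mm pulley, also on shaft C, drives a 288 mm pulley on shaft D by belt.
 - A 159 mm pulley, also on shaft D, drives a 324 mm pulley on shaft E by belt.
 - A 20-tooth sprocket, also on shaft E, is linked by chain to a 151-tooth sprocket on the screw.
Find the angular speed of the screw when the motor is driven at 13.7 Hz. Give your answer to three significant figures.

0.0515 Hz

Internal gear: ratio = 75/47 = 1.5957, so shaft B turns at 13.7 / 1.5957 = 8.5853 Hz.
Internal gear: ratio = 70/13 = 5.3846, so shaft C turns at 8.5853 / 5.3846 = 1.5944 Hz.
Belt: ratio = 288/143 = 2.014, so shaft D turns at 1.5944 / 2.014 = 0.79167 Hz.
Belt: ratio = 324/159 = 2.0377, so shaft E turns at 0.79167 / 2.0377 = 0.38851 Hz.
Chain: ratio = 151/20 = 7.55, so the screw turns at 0.38851 / 7.55 = 0.051458 Hz.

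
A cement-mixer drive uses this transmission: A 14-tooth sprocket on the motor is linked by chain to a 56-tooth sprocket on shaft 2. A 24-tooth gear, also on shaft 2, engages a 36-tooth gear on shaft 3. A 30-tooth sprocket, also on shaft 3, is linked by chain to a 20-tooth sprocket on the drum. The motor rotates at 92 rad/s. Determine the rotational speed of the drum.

23 rad/s

Chain: ratio = 56/14 = 4, so shaft 2 turns at 92 / 4 = 23 rad/s.
Gear mesh: ratio = 36/24 = 1.5, so shaft 3 turns at 23 / 1.5 = 15.333 rad/s.
Chain: ratio = 20/30 = 0.66667, so the drum turns at 15.333 / 0.66667 = 23 rad/s.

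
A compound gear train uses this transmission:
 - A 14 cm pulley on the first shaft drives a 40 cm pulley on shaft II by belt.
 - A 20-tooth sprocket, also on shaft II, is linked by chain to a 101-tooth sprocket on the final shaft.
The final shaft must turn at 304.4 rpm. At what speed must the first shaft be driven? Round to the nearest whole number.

4392 rpm

Overall ratio R = 2.8571 × 5.05 = 14.429.
Required input speed = output speed × R = 304.4 × 14.429 = 4392.1 rpm.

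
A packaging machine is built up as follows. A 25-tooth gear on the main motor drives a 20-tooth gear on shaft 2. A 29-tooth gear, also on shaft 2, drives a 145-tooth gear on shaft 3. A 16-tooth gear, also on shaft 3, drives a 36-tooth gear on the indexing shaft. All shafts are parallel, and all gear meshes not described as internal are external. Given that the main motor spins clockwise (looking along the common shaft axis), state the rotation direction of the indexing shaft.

anticlockwise

the main motor → shaft 2: external mesh, 1 reversal → CCW.
shaft 2 → shaft 3: external mesh, 1 reversal → CW.
shaft 3 → the indexing shaft: external mesh, 1 reversal → CCW.
3 reversals in total — an odd number — so the indexing shaft turns opposite to the main motor.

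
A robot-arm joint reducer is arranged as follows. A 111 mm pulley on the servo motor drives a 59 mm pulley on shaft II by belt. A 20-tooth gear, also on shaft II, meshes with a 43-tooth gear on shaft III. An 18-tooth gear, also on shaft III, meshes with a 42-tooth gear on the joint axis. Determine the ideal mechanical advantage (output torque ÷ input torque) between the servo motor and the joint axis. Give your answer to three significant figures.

Each stage contributes driven/driver: belt 59/111 = 0.53153, gear mesh 43/20 = 2.15, gear mesh 42/18 = 2.3333.
Overall: 0.53153 × 2.15 × 2.3333 = 2.6665.

2.67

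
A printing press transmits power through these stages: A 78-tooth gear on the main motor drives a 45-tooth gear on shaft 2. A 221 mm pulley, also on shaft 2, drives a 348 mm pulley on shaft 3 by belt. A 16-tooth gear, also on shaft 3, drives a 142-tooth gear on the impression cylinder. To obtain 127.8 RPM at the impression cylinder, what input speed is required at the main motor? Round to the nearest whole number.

1030 RPM

Overall ratio R = 0.57692 × 1.5747 × 8.875 = 8.0626.
Required input speed = output speed × R = 127.8 × 8.0626 = 1030.4 RPM.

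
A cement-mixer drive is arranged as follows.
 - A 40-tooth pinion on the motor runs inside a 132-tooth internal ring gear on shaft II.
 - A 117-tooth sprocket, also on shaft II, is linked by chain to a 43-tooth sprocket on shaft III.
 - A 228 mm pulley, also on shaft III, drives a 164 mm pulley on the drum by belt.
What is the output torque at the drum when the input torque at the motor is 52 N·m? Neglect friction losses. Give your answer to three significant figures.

Internal gear: ratio = 132/40 = 3.3; torque at shaft II = 52 × 3.3 = 171.6 N·m.
Chain: ratio = 43/117 = 0.36752; torque at shaft III = 171.6 × 0.36752 = 63.067 N·m.
Belt: ratio = 164/228 = 0.7193; torque at the drum = 63.067 × 0.7193 = 45.364 N·m.

45.4 N·m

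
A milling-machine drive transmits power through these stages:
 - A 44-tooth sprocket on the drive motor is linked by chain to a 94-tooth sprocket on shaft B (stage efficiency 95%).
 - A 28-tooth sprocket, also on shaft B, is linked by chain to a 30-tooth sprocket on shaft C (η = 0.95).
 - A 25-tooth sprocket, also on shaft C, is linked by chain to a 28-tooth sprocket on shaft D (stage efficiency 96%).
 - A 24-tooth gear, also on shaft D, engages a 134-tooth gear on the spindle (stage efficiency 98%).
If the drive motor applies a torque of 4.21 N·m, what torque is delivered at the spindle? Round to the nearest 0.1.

After the chain (94/44): 4.21 × 2.1364 × 0.95 = 8.5444 N·m
After the chain (30/28): 8.5444 × 1.0714 × 0.95 = 8.697 N·m
After the chain (28/25): 8.697 × 1.12 × 0.96 = 9.351 N·m
After the gear mesh (134/24): 9.351 × 5.5833 × 0.98 = 51.165 N·m

51.2 N·m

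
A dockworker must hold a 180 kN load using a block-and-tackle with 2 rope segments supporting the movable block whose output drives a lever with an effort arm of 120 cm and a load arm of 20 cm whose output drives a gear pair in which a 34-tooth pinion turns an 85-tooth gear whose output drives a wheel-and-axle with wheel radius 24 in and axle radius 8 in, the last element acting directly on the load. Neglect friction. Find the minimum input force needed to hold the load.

2 kN

Block-and-tackle MA = number of supporting rope parts = 2.
Lever MA = effort arm / load arm = 120/20 = 6.
Gear pair MA = 85/34 = 2.5.
Wheel-and-axle MA = R/r = 24/8 = 3.
Combined ideal MA = 2 × 6 × 2.5 × 3 = 90.
Effort = load / MA = 180 / 90 = 2 kN.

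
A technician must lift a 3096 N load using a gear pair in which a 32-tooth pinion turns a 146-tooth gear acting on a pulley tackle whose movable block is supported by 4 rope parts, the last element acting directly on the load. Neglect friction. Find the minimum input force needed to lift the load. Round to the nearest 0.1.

Gear pair MA = 146/32 = 4.5625.
Block-and-tackle MA = number of supporting rope parts = 4.
Combined ideal MA = 4.5625 × 4 = 18.25.
Effort = load / MA = 3096 / 18.25 = 169.64 N.

169.6 N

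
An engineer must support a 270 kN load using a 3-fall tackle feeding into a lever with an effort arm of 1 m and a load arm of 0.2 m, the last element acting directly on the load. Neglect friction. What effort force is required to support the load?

Block-and-tackle MA = number of supporting rope parts = 3.
Lever MA = effort arm / load arm = 1/0.2 = 5.
Combined ideal MA = 3 × 5 = 15.
Effort = load / MA = 270 / 15 = 18 kN.

18 kN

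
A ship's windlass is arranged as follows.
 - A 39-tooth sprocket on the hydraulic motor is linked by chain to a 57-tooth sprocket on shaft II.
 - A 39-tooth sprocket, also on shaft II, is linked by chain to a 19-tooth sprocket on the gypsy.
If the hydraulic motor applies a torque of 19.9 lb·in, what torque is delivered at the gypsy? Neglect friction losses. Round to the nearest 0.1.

Chain: ratio = 57/39 = 1.4615; torque at shaft II = 19.9 × 1.4615 = 29.085 lb·in.
Chain: ratio = 19/39 = 0.48718; torque at the gypsy = 29.085 × 0.48718 = 14.169 lb·in.

14.2 lb·in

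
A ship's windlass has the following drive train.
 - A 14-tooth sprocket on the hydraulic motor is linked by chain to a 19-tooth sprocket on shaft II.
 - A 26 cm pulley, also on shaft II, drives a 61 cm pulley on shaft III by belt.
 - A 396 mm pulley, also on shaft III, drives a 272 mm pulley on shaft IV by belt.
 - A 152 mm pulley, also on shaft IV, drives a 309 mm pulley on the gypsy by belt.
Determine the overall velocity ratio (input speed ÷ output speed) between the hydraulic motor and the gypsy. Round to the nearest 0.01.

Each stage contributes driven/driver: chain 19/14 = 1.3571, belt 61/26 = 2.3462, belt 272/396 = 0.68687, belt 309/152 = 2.0329.
Overall: 1.3571 × 2.3462 × 0.68687 × 2.0329 = 4.446.

4.45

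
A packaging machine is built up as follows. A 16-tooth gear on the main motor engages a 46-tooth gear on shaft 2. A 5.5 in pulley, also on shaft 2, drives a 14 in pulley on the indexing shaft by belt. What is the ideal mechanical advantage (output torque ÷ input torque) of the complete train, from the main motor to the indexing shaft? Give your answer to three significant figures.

7.32

Each stage contributes driven/driver: gear mesh 46/16 = 2.875, belt 14/5.5 = 2.5455.
Overall: 2.875 × 2.5455 = 7.3182.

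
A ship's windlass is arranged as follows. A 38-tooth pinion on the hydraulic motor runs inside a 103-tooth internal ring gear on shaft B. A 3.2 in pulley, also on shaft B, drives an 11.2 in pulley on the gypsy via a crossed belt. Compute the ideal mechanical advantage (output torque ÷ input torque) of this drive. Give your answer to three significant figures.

Each stage contributes driven/driver: internal gear 103/38 = 2.7105, belt 11.2/3.2 = 3.5.
Overall: 2.7105 × 3.5 = 9.4868.

9.49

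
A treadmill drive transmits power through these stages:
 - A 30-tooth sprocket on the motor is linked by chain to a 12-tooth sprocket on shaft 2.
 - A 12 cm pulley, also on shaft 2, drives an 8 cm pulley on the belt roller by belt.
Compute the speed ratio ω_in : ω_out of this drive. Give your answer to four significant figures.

Each stage contributes driven/driver: chain 12/30 = 0.4, belt 8/12 = 0.66667.
Overall: 0.4 × 0.66667 = 0.26667.

0.2667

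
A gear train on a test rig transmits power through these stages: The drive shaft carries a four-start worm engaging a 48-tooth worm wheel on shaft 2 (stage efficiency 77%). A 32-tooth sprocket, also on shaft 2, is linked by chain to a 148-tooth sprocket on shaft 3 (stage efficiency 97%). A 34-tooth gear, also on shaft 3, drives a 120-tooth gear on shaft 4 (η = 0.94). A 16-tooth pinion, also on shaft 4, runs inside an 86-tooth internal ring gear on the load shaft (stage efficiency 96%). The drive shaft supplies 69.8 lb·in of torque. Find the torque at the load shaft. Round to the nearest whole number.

49533 lb·in

Worm: ratio = 48/4 = 12; torque at shaft 2 = 69.8 × 12 × 0.77 = 644.95 lb·in.
Chain: ratio = 148/32 = 4.625; torque at shaft 3 = 644.95 × 4.625 × 0.97 = 2893.4 lb·in.
Gear mesh: ratio = 120/34 = 3.5294; torque at shaft 4 = 2893.4 × 3.5294 × 0.94 = 9599.3 lb·in.
Internal gear: ratio = 86/16 = 5.375; torque at the load shaft = 9599.3 × 5.375 × 0.96 = 49533 lb·in.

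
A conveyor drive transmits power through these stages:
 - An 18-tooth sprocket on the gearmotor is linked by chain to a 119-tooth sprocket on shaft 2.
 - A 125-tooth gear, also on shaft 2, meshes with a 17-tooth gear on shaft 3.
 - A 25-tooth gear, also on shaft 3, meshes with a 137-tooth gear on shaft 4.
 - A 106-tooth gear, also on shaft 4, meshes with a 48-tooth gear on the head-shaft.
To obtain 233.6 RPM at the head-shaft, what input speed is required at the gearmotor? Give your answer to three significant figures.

Overall ratio R = 6.6111 × 0.136 × 5.48 × 0.45283 = 2.2312.
Required input speed = output speed × R = 233.6 × 2.2312 = 521.2 RPM.

521 RPM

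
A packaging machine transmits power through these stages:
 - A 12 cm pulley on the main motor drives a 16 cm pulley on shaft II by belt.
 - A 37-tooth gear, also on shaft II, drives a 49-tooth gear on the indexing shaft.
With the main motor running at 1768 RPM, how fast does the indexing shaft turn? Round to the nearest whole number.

Belt: ratio = 16/12 = 1.3333, so shaft II turns at 1768 / 1.3333 = 1326 RPM.
Gear mesh: ratio = 49/37 = 1.3243, so the indexing shaft turns at 1326 / 1.3243 = 1001.3 RPM.

1001 RPM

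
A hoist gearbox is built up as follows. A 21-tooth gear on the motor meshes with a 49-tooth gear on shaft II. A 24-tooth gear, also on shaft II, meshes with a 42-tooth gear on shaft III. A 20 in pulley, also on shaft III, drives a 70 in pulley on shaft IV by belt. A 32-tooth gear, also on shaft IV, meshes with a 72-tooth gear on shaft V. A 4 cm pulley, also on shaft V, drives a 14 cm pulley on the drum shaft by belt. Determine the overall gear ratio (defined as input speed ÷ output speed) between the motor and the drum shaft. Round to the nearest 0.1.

Each stage contributes driven/driver: gear mesh 49/21 = 2.3333, gear mesh 42/24 = 1.75, belt 70/20 = 3.5, gear mesh 72/32 = 2.25, belt 14/4 = 3.5.
Overall: 2.3333 × 1.75 × 3.5 × 2.25 × 3.5 = 112.55.

112.5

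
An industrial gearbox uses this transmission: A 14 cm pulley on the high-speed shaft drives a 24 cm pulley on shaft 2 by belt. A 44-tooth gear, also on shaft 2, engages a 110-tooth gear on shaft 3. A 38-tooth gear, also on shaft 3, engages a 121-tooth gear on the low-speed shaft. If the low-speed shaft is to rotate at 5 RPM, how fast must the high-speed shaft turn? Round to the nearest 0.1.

Overall ratio R = 1.7143 × 2.5 × 3.1842 = 13.647.
Required input speed = output speed × R = 5 × 13.647 = 68.233 RPM.

68.2 RPM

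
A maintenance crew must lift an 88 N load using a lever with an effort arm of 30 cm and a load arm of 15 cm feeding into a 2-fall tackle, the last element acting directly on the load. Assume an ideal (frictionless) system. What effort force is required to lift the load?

22 N

Lever MA = effort arm / load arm = 30/15 = 2.
Block-and-tackle MA = number of supporting rope parts = 2.
Combined ideal MA = 2 × 2 = 4.
Effort = load / MA = 88 / 4 = 22 N.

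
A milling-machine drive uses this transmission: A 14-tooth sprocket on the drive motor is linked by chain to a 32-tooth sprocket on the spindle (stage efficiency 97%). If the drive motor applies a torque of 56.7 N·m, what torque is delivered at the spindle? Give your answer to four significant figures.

125.7 N·m

chain 32/14 = 2.2857 → τ = 56.7·2.2857·0.97 = 125.71 N·m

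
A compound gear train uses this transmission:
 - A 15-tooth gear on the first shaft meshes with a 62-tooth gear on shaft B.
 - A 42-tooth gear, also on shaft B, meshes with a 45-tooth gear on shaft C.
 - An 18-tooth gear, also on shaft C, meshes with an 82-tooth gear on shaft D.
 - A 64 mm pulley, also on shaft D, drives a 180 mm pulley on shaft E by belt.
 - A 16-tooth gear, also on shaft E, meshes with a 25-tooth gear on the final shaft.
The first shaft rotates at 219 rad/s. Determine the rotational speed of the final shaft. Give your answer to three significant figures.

2.47 rad/s

Gear mesh: ratio = 62/15 = 4.1333, so shaft B turns at 219 / 4.1333 = 52.984 rad/s.
Gear mesh: ratio = 45/42 = 1.0714, so shaft C turns at 52.984 / 1.0714 = 49.452 rad/s.
Gear mesh: ratio = 82/18 = 4.5556, so shaft D turns at 49.452 / 4.5556 = 10.855 rad/s.
Belt: ratio = 180/64 = 2.8125, so shaft E turns at 10.855 / 2.8125 = 3.8596 rad/s.
Gear mesh: ratio = 25/16 = 1.5625, so the final shaft turns at 3.8596 / 1.5625 = 2.4702 rad/s.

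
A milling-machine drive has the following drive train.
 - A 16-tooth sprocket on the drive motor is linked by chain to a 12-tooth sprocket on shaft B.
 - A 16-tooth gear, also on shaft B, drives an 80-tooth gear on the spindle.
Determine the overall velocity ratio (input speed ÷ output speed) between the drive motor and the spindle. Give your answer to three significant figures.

3.75

Each stage contributes driven/driver: chain 12/16 = 0.75, gear mesh 80/16 = 5.
Overall: 0.75 × 5 = 3.75.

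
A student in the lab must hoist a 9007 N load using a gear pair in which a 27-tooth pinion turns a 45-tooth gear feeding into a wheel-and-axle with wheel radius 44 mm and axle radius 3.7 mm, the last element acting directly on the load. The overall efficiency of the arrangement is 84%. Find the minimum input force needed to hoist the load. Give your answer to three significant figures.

Gear pair MA = 45/27 = 1.6667.
Wheel-and-axle MA = R/r = 44/3.7 = 11.892.
Combined ideal MA = 1.6667 × 11.892 = 19.82.
Actual MA = 19.82 × 0.84 = 16.649.
Effort = load / actual MA = 9007 / 16.649 = 541 N.

541 N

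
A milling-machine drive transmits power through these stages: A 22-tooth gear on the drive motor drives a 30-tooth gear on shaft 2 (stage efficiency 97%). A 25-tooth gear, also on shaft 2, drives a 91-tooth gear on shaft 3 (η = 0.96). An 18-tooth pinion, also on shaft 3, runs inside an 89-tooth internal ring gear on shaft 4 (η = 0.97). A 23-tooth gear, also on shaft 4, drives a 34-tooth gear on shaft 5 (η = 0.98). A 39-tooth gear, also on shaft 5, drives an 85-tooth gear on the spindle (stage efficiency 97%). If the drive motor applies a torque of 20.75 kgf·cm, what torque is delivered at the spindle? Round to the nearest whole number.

1409 kgf·cm

Gear mesh: ratio = 30/22 = 1.3636; torque at shaft 2 = 20.75 × 1.3636 × 0.97 = 27.447 kgf·cm.
Gear mesh: ratio = 91/25 = 3.64; torque at shaft 3 = 27.447 × 3.64 × 0.96 = 95.909 kgf·cm.
Internal gear: ratio = 89/18 = 4.9444; torque at shaft 4 = 95.909 × 4.9444 × 0.97 = 459.99 kgf·cm.
Gear mesh: ratio = 34/23 = 1.4783; torque at shaft 5 = 459.99 × 1.4783 × 0.98 = 666.39 kgf·cm.
Gear mesh: ratio = 85/39 = 2.1795; torque at the spindle = 666.39 × 2.1795 × 0.97 = 1408.8 kgf·cm.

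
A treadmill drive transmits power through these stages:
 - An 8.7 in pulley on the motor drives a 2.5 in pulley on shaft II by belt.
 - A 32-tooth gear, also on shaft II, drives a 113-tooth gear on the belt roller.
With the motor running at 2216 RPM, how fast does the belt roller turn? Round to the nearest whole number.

2184 RPM

the motor → shaft II (belt, 2.5/8.7): 2216 ÷ 0.28736 = 7711.7 RPM
shaft II → the belt roller (gear mesh, 113/32): 7711.7 ÷ 3.5312 = 2183.8 RPM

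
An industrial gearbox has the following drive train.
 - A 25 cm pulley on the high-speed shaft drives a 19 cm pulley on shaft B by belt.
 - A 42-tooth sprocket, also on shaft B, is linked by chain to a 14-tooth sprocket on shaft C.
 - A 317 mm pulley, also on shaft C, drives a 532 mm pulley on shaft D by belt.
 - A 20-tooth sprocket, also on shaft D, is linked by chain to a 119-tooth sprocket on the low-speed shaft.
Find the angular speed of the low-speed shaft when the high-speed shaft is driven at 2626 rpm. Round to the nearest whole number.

1038 rpm

belt 19/25 = 0.76 → 2626/0.76 = 3455.3 rpm
chain 14/42 = 0.33333 → 3455.3/0.33333 = 10366 rpm
belt 532/317 = 1.6782 → 10366/1.6782 = 6176.6 rpm
chain 119/20 = 5.95 → 6176.6/5.95 = 1038.1 rpm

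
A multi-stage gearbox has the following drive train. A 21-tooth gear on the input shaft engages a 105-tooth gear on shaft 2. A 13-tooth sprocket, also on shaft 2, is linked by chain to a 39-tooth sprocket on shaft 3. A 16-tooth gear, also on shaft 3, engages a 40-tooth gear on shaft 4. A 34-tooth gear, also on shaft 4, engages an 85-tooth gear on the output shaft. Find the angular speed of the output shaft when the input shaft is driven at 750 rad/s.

gear mesh 105/21 = 5 → 750/5 = 150 rad/s
chain 39/13 = 3 → 150/3 = 50 rad/s
gear mesh 40/16 = 2.5 → 50/2.5 = 20 rad/s
gear mesh 85/34 = 2.5 → 20/2.5 = 8 rad/s

8 rad/s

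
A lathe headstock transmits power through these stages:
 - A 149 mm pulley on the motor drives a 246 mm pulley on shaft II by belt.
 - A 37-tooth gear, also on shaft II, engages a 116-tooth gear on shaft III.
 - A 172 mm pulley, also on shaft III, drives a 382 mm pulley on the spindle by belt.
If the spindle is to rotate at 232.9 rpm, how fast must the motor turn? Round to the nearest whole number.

2677 rpm

Overall ratio R = 1.651 × 3.1351 × 2.2209 = 11.496.
Required input speed = output speed × R = 232.9 × 11.496 = 2677.4 rpm.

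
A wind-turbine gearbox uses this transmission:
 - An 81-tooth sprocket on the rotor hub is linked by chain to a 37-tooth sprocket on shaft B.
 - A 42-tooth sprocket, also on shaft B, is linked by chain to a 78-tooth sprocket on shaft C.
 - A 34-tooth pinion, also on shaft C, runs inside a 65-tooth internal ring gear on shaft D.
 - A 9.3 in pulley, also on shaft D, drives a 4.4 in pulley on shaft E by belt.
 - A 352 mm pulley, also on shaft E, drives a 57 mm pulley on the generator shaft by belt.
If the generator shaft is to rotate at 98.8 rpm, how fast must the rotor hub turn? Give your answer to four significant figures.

Overall ratio R = 0.45679 × 1.8571 × 1.9118 × 0.47312 × 0.16193 = 0.12425.
Required input speed = output speed × R = 98.8 × 0.12425 = 12.276 rpm.

12.28 rpm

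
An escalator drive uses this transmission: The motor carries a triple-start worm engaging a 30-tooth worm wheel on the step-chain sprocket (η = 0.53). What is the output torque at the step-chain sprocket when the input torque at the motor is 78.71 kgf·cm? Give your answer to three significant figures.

417 kgf·cm

worm 30/3 = 10 → τ = 78.71·10·0.53 = 417.16 kgf·cm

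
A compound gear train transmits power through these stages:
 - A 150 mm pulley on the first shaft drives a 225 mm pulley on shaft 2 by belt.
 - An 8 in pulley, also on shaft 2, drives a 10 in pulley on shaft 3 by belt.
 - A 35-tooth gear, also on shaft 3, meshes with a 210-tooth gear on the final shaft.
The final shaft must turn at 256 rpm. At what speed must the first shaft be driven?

Overall ratio R = 1.5 × 1.25 × 6 = 11.25.
Required input speed = output speed × R = 256 × 11.25 = 2880 rpm.

2880 rpm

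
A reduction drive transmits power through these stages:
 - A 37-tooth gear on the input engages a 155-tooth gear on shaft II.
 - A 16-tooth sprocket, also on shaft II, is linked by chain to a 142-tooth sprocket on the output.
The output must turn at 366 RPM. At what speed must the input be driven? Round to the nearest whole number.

Overall ratio R = 4.1892 × 8.875 = 37.179.
Required input speed = output speed × R = 366 × 37.179 = 13608 RPM.

13608 RPM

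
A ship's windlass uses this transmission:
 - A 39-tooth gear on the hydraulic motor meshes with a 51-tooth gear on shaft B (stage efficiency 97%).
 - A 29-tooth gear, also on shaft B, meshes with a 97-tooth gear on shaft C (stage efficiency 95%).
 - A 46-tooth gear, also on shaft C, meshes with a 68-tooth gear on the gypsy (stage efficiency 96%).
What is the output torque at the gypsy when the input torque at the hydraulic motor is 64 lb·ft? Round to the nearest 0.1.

After the gear mesh (51/39): 64 × 1.3077 × 0.97 = 81.182 lb·ft
After the gear mesh (97/29): 81.182 × 3.3448 × 0.95 = 257.96 lb·ft
After the gear mesh (68/46): 257.96 × 1.4783 × 0.96 = 366.08 lb·ft

366.1 lb·ft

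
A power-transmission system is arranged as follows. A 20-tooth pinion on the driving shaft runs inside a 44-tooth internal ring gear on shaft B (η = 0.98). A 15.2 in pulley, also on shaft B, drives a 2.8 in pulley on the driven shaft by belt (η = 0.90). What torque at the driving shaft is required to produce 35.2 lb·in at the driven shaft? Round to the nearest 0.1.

Overall ratio R = 2.2 × 0.18421 = 0.40526; overall efficiency η = 0.98 × 0.90 = 0.8820.
Input torque = output torque / (R × η) = 35.2 / (0.40526 × 0.8820) = 98.477 lb·in.

98.5 lb·in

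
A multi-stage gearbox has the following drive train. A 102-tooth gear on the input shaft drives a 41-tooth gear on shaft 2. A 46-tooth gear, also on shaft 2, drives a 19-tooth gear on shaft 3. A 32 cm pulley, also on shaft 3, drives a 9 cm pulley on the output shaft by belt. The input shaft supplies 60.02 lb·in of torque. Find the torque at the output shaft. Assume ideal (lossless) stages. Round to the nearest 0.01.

2.80 lb·in

Gear mesh: ratio = 41/102 = 0.40196; torque at shaft 2 = 60.02 × 0.40196 = 24.126 lb·in.
Gear mesh: ratio = 19/46 = 0.41304; torque at shaft 3 = 24.126 × 0.41304 = 9.965 lb·in.
Belt: ratio = 9/32 = 0.28125; torque at the output shaft = 9.965 × 0.28125 = 2.8026 lb·in.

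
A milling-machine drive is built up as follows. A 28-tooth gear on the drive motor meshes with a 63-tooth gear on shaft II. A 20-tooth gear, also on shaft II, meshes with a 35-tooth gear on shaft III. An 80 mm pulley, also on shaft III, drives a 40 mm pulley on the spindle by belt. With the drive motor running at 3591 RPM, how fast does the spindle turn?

the drive motor → shaft II (gear mesh, 63/28): 3591 ÷ 2.25 = 1596 RPM
shaft II → shaft III (gear mesh, 35/20): 1596 ÷ 1.75 = 912 RPM
shaft III → the spindle (belt, 40/80): 912 ÷ 0.5 = 1824 RPM

1824 RPM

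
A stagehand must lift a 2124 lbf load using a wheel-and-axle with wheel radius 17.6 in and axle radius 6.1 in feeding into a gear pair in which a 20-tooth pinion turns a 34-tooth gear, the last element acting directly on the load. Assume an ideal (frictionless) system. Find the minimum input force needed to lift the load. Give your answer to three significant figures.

433 lbf

Wheel-and-axle MA = R/r = 17.6/6.1 = 2.8852.
Gear pair MA = 34/20 = 1.7.
Combined ideal MA = 2.8852 × 1.7 = 4.9049.
Effort = load / MA = 2124 / 4.9049 = 433.03 lbf.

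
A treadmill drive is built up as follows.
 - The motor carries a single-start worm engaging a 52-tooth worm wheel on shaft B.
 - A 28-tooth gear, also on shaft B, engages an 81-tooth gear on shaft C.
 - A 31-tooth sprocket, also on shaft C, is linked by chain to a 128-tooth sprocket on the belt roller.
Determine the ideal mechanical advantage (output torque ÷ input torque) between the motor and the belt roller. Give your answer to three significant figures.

Each stage contributes driven/driver: worm 52/1 = 52, gear mesh 81/28 = 2.8929, chain 128/31 = 4.129.
Overall: 52 × 2.8929 × 4.129 = 621.12.

621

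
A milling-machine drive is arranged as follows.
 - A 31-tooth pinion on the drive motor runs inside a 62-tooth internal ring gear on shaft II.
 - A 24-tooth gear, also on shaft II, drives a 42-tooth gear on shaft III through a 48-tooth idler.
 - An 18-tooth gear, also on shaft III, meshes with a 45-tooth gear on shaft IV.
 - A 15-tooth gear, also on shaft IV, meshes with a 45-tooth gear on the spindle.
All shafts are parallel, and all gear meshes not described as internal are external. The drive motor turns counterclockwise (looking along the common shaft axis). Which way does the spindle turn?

the drive motor → shaft II: internal mesh, same direction → CCW.
shaft II → shaft III: driver → idler → driven is 2 external meshes, 2 reversals → CCW.
shaft III → shaft IV: external mesh, 1 reversal → CW.
shaft IV → the spindle: external mesh, 1 reversal → CCW.
4 reversals in total — an even number — so the spindle turns the same way as the drive motor.

counterclockwise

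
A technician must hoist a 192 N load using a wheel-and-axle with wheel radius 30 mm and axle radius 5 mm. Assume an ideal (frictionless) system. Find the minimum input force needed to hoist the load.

Wheel-and-axle MA = R/r = 30/5 = 6.
Effort = load / MA = 192 / 6 = 32 N.

32 N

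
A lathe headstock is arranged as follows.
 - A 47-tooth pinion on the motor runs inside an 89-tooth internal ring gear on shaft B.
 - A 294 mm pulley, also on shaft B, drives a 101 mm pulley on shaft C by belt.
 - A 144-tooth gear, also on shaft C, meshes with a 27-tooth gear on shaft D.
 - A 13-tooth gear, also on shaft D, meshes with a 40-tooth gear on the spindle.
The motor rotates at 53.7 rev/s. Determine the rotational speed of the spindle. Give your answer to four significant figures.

143.1 rev/s

Internal gear: ratio = 89/47 = 1.8936, so shaft B turns at 53.7 / 1.8936 = 28.358 rev/s.
Belt: ratio = 101/294 = 0.34354, so shaft C turns at 28.358 / 0.34354 = 82.548 rev/s.
Gear mesh: ratio = 27/144 = 0.1875, so shaft D turns at 82.548 / 0.1875 = 440.26 rev/s.
Gear mesh: ratio = 40/13 = 3.0769, so the spindle turns at 440.26 / 3.0769 = 143.08 rev/s.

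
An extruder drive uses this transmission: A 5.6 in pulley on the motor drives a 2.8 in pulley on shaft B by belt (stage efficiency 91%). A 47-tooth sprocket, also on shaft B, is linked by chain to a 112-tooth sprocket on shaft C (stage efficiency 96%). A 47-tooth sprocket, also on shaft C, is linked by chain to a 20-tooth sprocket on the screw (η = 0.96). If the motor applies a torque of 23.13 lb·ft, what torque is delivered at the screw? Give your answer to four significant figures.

belt 2.8/5.6 = 0.5 → τ = 23.13·0.5·0.91 = 10.524 lb·ft
chain 112/47 = 2.383 → τ = 10.524·2.383·0.96 = 24.076 lb·ft
chain 20/47 = 0.42553 → τ = 24.076·0.42553·0.96 = 9.8352 lb·ft

9.835 lb·ft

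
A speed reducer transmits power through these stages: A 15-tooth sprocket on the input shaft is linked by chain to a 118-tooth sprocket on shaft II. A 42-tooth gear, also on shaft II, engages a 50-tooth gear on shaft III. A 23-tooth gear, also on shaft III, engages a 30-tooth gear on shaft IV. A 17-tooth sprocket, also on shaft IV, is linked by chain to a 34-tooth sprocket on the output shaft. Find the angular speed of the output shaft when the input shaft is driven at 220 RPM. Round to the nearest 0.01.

the input shaft → shaft II (chain, 118/15): 220 ÷ 7.8667 = 27.966 RPM
shaft II → shaft III (gear mesh, 50/42): 27.966 ÷ 1.1905 = 23.492 RPM
shaft III → shaft IV (gear mesh, 30/23): 23.492 ÷ 1.3043 = 18.01 RPM
shaft IV → the output shaft (chain, 34/17): 18.01 ÷ 2 = 9.0051 RPM

9.01 RPM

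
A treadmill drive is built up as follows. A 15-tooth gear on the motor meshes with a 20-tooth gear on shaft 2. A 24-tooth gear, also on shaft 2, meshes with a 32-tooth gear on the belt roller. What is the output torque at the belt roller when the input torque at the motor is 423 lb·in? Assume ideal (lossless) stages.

752 lb·in

Gear mesh: ratio = 20/15 = 1.3333; torque at shaft 2 = 423 × 1.3333 = 564 lb·in.
Gear mesh: ratio = 32/24 = 1.3333; torque at the belt roller = 564 × 1.3333 = 752 lb·in.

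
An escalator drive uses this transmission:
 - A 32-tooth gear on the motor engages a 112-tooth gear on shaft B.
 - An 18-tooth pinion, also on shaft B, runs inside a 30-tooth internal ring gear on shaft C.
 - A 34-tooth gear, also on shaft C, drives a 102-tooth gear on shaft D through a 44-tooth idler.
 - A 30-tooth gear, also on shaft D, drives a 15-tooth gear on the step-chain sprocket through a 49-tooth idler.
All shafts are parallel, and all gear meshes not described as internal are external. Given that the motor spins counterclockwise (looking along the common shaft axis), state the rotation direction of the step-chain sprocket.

clockwise

the motor → shaft B: external mesh, 1 reversal → CW.
shaft B → shaft C: internal mesh, same direction → CW.
shaft C → shaft D: driver → idler → driven is 2 external meshes, 2 reversals → CW.
shaft D → the step-chain sprocket: driver → idler → driven is 2 external meshes, 2 reversals → CW.
5 reversals in total — an odd number — so the step-chain sprocket turns opposite to the motor.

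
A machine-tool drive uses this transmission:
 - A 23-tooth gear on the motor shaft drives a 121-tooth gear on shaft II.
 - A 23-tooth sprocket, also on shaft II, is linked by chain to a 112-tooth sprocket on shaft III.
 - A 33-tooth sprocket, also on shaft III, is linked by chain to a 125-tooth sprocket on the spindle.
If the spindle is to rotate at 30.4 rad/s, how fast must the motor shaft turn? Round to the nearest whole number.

Overall ratio R = 5.2609 × 4.8696 × 3.7879 = 97.038.
Required input speed = output speed × R = 30.4 × 97.038 = 2950 rad/s.

2950 rad/s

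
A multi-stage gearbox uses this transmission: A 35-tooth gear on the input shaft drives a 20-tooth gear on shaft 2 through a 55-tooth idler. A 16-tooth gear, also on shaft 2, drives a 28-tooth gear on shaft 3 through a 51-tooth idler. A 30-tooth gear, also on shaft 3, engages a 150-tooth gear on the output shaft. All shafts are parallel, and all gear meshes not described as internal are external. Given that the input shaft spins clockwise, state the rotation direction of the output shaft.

the input shaft → shaft 2: driver → idler → driven is 2 external meshes, 2 reversals → CW.
shaft 2 → shaft 3: driver → idler → driven is 2 external meshes, 2 reversals → CW.
shaft 3 → the output shaft: external mesh, 1 reversal → CCW.
5 reversals in total — an odd number — so the output shaft turns opposite to the input shaft.

counterclockwise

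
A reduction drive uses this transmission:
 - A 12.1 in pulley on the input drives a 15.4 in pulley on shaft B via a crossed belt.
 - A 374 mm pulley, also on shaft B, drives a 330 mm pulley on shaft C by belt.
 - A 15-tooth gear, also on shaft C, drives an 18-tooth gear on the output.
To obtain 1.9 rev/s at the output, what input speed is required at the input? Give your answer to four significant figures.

2.560 rev/s

Overall ratio R = 1.2727 × 0.88235 × 1.2 = 1.3476.
Required input speed = output speed × R = 1.9 × 1.3476 = 2.5604 rev/s.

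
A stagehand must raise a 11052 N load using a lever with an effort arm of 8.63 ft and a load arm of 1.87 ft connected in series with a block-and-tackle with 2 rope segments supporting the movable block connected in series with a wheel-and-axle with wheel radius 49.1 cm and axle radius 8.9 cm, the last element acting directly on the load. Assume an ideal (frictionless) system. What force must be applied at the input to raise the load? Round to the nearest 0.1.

Lever MA = effort arm / load arm = 8.63/1.87 = 4.615.
Block-and-tackle MA = number of supporting rope parts = 2.
Wheel-and-axle MA = R/r = 49.1/8.9 = 5.5169.
Combined ideal MA = 4.615 × 2 × 5.5169 = 50.92.
Effort = load / MA = 11052 / 50.92 = 217.05 N.

217.0 N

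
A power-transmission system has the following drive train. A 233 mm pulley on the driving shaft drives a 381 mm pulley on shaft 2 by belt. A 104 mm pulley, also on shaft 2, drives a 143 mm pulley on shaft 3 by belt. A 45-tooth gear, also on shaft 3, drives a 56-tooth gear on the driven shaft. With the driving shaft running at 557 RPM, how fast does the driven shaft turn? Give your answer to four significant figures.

199.1 RPM

belt 381/233 = 1.6352 → 557/1.6352 = 340.63 RPM
belt 143/104 = 1.375 → 340.63/1.375 = 247.73 RPM
gear mesh 56/45 = 1.2444 → 247.73/1.2444 = 199.07 RPM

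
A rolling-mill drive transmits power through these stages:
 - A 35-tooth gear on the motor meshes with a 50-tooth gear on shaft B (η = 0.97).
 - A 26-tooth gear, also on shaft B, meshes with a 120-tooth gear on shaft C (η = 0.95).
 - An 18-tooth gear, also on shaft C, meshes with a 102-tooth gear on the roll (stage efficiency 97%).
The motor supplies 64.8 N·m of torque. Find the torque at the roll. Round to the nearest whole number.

After the gear mesh (50/35): 64.8 × 1.4286 × 0.97 = 89.794 N·m
After the gear mesh (120/26): 89.794 × 4.6154 × 0.95 = 393.71 N·m
After the gear mesh (102/18): 393.71 × 5.6667 × 0.97 = 2164.1 N·m

2164 N·m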